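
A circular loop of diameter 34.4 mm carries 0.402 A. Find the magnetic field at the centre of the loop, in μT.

At the centre of a circular loop the Biot–Savart law gives B = μ₀I/(2R) (so R = 0.0172 m).
B = (4π×10⁻⁷ × 0.402) / (2 × 0.0172) = 1.47×10⁻⁵ T.

B ≈ 14.7 μT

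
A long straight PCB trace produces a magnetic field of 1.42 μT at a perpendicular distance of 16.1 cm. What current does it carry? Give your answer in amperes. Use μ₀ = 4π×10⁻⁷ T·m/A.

For a long straight wire B = μ₀I/(2πd), so I = 2πdB/μ₀.
I = 2π × 0.161 × 1.42×10⁻⁶ / (4π×10⁻⁷) = 1.14 A.

I ≈ 1.14 A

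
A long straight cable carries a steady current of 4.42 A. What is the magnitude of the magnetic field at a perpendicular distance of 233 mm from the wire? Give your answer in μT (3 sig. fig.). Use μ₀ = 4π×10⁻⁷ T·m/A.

B ≈ 3.79 μT

For an infinitely long straight wire, B = μ₀I/(2πd).
B = (4π×10⁻⁷ × 4.42) / (2π × 0.233) = 3.79×10⁻⁶ T.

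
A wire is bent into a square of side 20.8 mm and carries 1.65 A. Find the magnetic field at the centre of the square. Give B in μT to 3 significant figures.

B ≈ 89.7 μT

Each side is a finite straight segment at perpendicular distance d = a/(2 tan(π/4)) = 0.0104 m from the centre, with end-angles ±π/4.
One side contributes B₁ = (μ₀I/4πd)·2 sin(π/4) = 2.24×10⁻⁵ T.
All 4 sides add in the same direction: B = 4 × 2.24×10⁻⁵ = 8.97×10⁻⁵ T.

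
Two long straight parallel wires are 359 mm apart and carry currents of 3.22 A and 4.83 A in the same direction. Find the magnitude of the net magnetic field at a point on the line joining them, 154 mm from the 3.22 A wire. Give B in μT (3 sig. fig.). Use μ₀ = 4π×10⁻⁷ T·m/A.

Each long wire gives B = μ₀I/(2πd). Distances are d₁ = 0.154 m and d₂ = 0.205 m.
B₁ = 4.18×10⁻⁶ T, B₂ = 4.71×10⁻⁶ T.
Between parallel currents the two contributions point in opposite directions, so they subtract. B = |B₁ − B₂| = |4.18×10⁻⁶ − 4.71×10⁻⁶| = 5.30×10⁻⁷ T.

B ≈ 0.530 μT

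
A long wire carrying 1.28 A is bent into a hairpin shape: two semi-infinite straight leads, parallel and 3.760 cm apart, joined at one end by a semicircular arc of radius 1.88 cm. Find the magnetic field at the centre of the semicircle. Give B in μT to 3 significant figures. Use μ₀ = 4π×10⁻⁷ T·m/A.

B ≈ 35.0 μT

The semicircular arc contributes B_arc = μ₀I·π/(4πR) = μ₀I/(4R) = 2.14×10⁻⁵ T.
Each semi-infinite lead is at perpendicular distance R = 0.0188 m from the centre, with the perpendicular foot at its near end, so it contributes μ₀I/(4πR); both point the same way, together 1.36×10⁻⁵ T.
Arc and leads all point the same direction: B = 2.14×10⁻⁵ + 1.36×10⁻⁵ = 3.50×10⁻⁵ T.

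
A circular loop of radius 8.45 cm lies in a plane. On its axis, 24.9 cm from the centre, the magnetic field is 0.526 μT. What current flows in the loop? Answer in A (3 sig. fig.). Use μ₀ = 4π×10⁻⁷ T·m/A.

I ≈ 2.13 A

On the axis of a loop, B = μ₀IR²/[2(R²+z²)^(3/2)], so I = 2B(R²+z²)^(3/2)/(μ₀R²).
R² + z² = 0.00714 + 0.062 = 0.06914 m²; raised to 3/2 gives 1.82×10⁻² m³.
I = 2 × 5.26×10⁻⁷ × 1.82×10⁻² / (1.26×10⁻⁶ × 0.00714) = 2.13 A.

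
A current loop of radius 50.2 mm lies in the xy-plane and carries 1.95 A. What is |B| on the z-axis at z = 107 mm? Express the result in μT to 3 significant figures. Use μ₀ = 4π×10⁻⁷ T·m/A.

On the axis of a circular loop, B = μ₀IR² / [2(R²+z²)^(3/2)].
R² + z² = (0.0502)² + (0.107)² = 0.01397 m², and (R²+z²)^(3/2) = 1.65×10⁻³ m³.
B = (4π×10⁻⁷ × 1.95 × 0.00252) / (2 × 1.65×10⁻³) = 1.87×10⁻⁶ T.

B ≈ 1.87 μT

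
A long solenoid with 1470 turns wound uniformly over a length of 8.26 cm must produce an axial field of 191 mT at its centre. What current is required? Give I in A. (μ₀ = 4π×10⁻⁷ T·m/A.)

Inside a long solenoid B = μ₀nI with n = 1.780×10⁴ m⁻¹, so I = B/(μ₀n).
I = 0.191 / (4π×10⁻⁷ × 1.780×10⁴) = 8.54 A.

I ≈ 8.54 A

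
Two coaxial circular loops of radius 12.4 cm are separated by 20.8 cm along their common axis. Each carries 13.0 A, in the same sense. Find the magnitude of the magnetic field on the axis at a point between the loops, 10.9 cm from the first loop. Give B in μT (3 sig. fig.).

B ≈ 59.3 μT

Each loop contributes B = μ₀IR²/[2(R²+z²)^(3/2)] on the axis, with z measured from that loop.
Loop 1 (z = 0.109 m): B₁ = 2.79×10⁻⁵ T. Loop 2 (z = 0.099 m): B₂ = 3.14×10⁻⁵ T.
The fields add: B = B₁ + B₂ = 5.93×10⁻⁵ T.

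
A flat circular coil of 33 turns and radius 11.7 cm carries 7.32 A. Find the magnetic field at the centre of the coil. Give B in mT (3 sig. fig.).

B ≈ 1.30 mT

For an N-turn flat coil, B = Nμ₀I/(2R) with R = 0.117 m.
B = 33 × 3.93×10⁻⁵ T = 1.30×10⁻³ T.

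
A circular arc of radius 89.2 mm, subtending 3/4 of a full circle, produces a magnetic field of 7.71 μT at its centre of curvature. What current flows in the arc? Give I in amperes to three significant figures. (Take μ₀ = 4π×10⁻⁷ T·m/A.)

I ≈ 1.46 A

For a circular arc, B = μ₀Iφ/(4πR) with φ in radians; here φ = 4.712 rad.
So I = 4πRB/(μ₀φ) = 4π × 0.0892 × 7.71×10⁻⁶ / (4π×10⁻⁷ × 4.712) = 1.46 A.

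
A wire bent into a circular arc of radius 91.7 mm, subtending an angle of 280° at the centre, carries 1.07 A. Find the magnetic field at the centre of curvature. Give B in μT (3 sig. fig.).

B ≈ 5.70 μT

The Biot–Savart field of a circular arc at its centre is B = μ₀Iφ/(4πR), with φ = 4.887 rad.
B = (4π×10⁻⁷ × 1.07 × 4.887) / (4π × 0.0917) = 5.70×10⁻⁶ T.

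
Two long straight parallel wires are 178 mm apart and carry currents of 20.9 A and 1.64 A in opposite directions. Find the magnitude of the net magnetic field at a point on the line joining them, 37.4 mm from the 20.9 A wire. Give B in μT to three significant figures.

Each long wire gives B = μ₀I/(2πd). Distances are d₁ = 0.0374 m and d₂ = 0.1406 m.
B₁ = 1.12×10⁻⁴ T, B₂ = 2.33×10⁻⁶ T.
Between antiparallel currents both contributions point the same way, so they add. B = B₁ + B₂ = 1.12×10⁻⁴ + 2.33×10⁻⁶ = 1.14×10⁻⁴ T.

B ≈ 114 μT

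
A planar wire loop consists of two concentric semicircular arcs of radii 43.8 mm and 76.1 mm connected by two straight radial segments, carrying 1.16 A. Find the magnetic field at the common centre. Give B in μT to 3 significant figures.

B ≈ 3.53 μT

The radial connectors point toward the centre, so dl × r̂ = 0 and they contribute nothing.
Each semicircle gives μ₀I/(4R): inner arc 8.32×10⁻⁶ T, outer arc 4.79×10⁻⁶ T.
The two arcs carry current in opposite angular senses, so their fields oppose: B = |8.32×10⁻⁶ − 4.79×10⁻⁶| = 3.53×10⁻⁶ T.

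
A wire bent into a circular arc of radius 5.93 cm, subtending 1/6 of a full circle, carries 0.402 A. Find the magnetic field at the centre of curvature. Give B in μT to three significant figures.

B ≈ 0.710 μT

The Biot–Savart field of a circular arc at its centre is B = μ₀Iφ/(4πR), with φ = 1.047 rad.
B = (4π×10⁻⁷ × 0.402 × 1.047) / (4π × 0.0593) = 7.10×10⁻⁷ T.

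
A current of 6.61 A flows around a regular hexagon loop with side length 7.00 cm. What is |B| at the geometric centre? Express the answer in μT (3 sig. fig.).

B ≈ 65.4 μT

Each side is a finite straight segment at perpendicular distance d = a/(2 tan(π/6)) = 0.06062 m from the centre, with end-angles ±π/6.
One side contributes B₁ = (μ₀I/4πd)·2 sin(π/6) = 1.09×10⁻⁵ T.
All 6 sides add in the same direction: B = 6 × 1.09×10⁻⁵ = 6.54×10⁻⁵ T.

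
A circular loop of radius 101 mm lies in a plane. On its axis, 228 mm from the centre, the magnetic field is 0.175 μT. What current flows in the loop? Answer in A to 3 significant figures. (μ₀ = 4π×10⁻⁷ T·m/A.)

On the axis of a loop, B = μ₀IR²/[2(R²+z²)^(3/2)], so I = 2B(R²+z²)^(3/2)/(μ₀R²).
R² + z² = 0.0102 + 0.05198 = 0.06219 m²; raised to 3/2 gives 1.55×10⁻² m³.
I = 2 × 1.75×10⁻⁷ × 1.55×10⁻² / (1.26×10⁻⁶ × 0.0102) = 0.423 A.

I ≈ 0.423 A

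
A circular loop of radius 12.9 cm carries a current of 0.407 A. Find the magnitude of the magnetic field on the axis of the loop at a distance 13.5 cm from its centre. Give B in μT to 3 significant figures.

B ≈ 0.654 μT

On the axis of a circular loop, B = μ₀IR² / [2(R²+z²)^(3/2)].
R² + z² = (0.129)² + (0.135)² = 0.03487 m², and (R²+z²)^(3/2) = 6.51×10⁻³ m³.
B = (4π×10⁻⁷ × 0.407 × 0.01664) / (2 × 6.51×10⁻³) = 6.54×10⁻⁷ T.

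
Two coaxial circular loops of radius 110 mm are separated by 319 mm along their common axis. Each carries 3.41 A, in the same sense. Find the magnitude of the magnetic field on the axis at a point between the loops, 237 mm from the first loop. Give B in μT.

Each loop contributes B = μ₀IR²/[2(R²+z²)^(3/2)] on the axis, with z measured from that loop.
Loop 1 (z = 0.237 m): B₁ = 1.45×10⁻⁶ T. Loop 2 (z = 0.082 m): B₂ = 1.00×10⁻⁵ T.
The fields add: B = B₁ + B₂ = 1.15×10⁻⁵ T.

B ≈ 11.5 μT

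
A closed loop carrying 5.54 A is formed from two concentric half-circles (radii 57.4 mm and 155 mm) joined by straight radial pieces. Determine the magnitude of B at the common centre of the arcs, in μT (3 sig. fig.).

B ≈ 19.1 μT

The radial connectors point toward the centre, so dl × r̂ = 0 and they contribute nothing.
Each semicircle gives μ₀I/(4R): inner arc 3.03×10⁻⁵ T, outer arc 1.12×10⁻⁵ T.
The two arcs carry current in opposite angular senses, so their fields oppose: B = |3.03×10⁻⁵ − 1.12×10⁻⁵| = 1.91×10⁻⁵ T.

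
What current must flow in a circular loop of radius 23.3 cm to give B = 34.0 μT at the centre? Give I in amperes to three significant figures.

I ≈ 12.6 A

At the centre of a circular loop B = μ₀I/(2R), so I = 2RB/μ₀.
With R = 0.233 m, I = 2 × 0.233 × 3.40×10⁻⁵ / (4π×10⁻⁷) = 12.6 A.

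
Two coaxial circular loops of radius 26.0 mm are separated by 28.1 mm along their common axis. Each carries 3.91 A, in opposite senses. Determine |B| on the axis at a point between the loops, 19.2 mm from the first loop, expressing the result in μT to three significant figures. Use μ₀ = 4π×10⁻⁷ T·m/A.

B ≈ 30.8 μT

Each loop contributes B = μ₀IR²/[2(R²+z²)^(3/2)] on the axis, with z measured from that loop.
Loop 1 (z = 0.0192 m): B₁ = 4.92×10⁻⁵ T. Loop 2 (z = 0.0089 m): B₂ = 8.00×10⁻⁵ T.
The fields oppose: B = |B₁ − B₂| = 3.08×10⁻⁵ T.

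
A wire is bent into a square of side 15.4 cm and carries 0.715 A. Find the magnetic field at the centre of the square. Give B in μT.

B ≈ 5.25 μT

Each side is a finite straight segment at perpendicular distance d = a/(2 tan(π/4)) = 0.077 m from the centre, with end-angles ±π/4.
One side contributes B₁ = (μ₀I/4πd)·2 sin(π/4) = 1.31×10⁻⁶ T.
All 4 sides add in the same direction: B = 4 × 1.31×10⁻⁶ = 5.25×10⁻⁶ T.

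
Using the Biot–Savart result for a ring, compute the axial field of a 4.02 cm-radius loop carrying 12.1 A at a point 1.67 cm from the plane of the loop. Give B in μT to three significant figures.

On the axis of a circular loop, B = μ₀IR² / [2(R²+z²)^(3/2)].
R² + z² = (0.0402)² + (0.0167)² = 0.001895 m², and (R²+z²)^(3/2) = 8.25×10⁻⁵ m³.
B = (4π×10⁻⁷ × 12.1 × 0.001616) / (2 × 8.25×10⁻⁵) = 1.49×10⁻⁴ T.

B ≈ 149 μT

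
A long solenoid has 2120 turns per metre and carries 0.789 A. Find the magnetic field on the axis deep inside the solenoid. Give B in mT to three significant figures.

B ≈ 2.10 mT

Inside a long solenoid, B = μ₀nI with n = 2120 turns/m.
B = 4π×10⁻⁷ × 2120 × 0.789 = 2.10×10⁻³ T.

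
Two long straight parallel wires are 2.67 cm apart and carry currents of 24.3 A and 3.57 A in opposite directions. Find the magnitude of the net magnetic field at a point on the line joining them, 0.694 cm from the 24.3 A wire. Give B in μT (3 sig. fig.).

B ≈ 736 μT

Each long wire gives B = μ₀I/(2πd). Distances are d₁ = 0.00694 m and d₂ = 0.01976 m.
B₁ = 7.00×10⁻⁴ T, B₂ = 3.61×10⁻⁵ T.
Between antiparallel currents both contributions point the same way, so they add. B = B₁ + B₂ = 7.00×10⁻⁴ + 3.61×10⁻⁵ = 7.36×10⁻⁴ T.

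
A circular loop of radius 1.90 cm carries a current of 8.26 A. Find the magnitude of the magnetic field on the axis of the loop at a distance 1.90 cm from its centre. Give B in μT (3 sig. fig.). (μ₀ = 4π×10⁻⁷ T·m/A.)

On the axis of a circular loop, B = μ₀IR² / [2(R²+z²)^(3/2)].
R² + z² = (0.019)² + (0.019)² = 0.000722 m², and (R²+z²)^(3/2) = 1.94×10⁻⁵ m³.
B = (4π×10⁻⁷ × 8.26 × 0.000361) / (2 × 1.94×10⁻⁵) = 9.66×10⁻⁵ T.

B ≈ 96.6 μT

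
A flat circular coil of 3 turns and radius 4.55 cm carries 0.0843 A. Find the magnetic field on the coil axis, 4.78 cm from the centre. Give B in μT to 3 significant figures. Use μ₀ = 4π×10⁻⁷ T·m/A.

For an N-turn flat coil, B = Nμ₀IR²/[2(R²+z²)^(3/2)] with R = 0.0455 m, z = 0.0478 m.
B = 3 × 3.82×10⁻⁷ T = 1.14×10⁻⁶ T.

B ≈ 1.14 μT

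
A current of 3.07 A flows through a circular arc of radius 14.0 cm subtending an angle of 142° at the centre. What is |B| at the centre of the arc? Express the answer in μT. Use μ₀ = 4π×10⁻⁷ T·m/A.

B ≈ 5.43 μT

The Biot–Savart field of a circular arc at its centre is B = μ₀Iφ/(4πR), with φ = 2.478 rad.
B = (4π×10⁻⁷ × 3.07 × 2.478) / (4π × 0.14) = 5.43×10⁻⁶ T.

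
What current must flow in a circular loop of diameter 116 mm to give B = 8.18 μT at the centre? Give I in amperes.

I ≈ 0.755 A

At the centre of a circular loop B = μ₀I/(2R), so I = 2RB/μ₀.
With R = 0.058 m, I = 2 × 0.058 × 8.18×10⁻⁶ / (4π×10⁻⁷) = 0.755 A.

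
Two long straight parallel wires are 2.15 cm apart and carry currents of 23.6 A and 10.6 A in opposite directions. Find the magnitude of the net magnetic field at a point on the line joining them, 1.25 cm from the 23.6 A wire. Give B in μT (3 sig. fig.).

Each long wire gives B = μ₀I/(2πd). Distances are d₁ = 0.0125 m and d₂ = 0.009 m.
B₁ = 3.78×10⁻⁴ T, B₂ = 2.36×10⁻⁴ T.
Between antiparallel currents both contributions point the same way, so they add. B = B₁ + B₂ = 3.78×10⁻⁴ + 2.36×10⁻⁴ = 6.13×10⁻⁴ T.

B ≈ 613 μT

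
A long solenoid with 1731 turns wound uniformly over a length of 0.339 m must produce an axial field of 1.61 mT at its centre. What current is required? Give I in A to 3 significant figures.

Inside a long solenoid B = μ₀nI with n = 5106 m⁻¹, so I = B/(μ₀n).
I = 1.61×10⁻³ / (4π×10⁻⁷ × 5106) = 0.251 A.

I ≈ 0.251 A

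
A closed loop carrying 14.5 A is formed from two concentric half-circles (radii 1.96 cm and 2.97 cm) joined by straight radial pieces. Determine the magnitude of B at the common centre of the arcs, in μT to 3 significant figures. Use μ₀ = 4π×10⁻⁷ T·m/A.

B ≈ 79.0 μT

The radial connectors point toward the centre, so dl × r̂ = 0 and they contribute nothing.
Each semicircle gives μ₀I/(4R): inner arc 2.32×10⁻⁴ T, outer arc 1.53×10⁻⁴ T.
The two arcs carry current in opposite angular senses, so their fields oppose: B = |2.32×10⁻⁴ − 1.53×10⁻⁴| = 7.90×10⁻⁵ T.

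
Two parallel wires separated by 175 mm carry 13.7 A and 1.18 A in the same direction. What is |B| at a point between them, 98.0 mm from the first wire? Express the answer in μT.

B ≈ 24.9 μT

Each long wire gives B = μ₀I/(2πd). Distances are d₁ = 0.098 m and d₂ = 0.077 m.
B₁ = 2.80×10⁻⁵ T, B₂ = 3.06×10⁻⁶ T.
Between parallel currents the two contributions point in opposite directions, so they subtract. B = |B₁ − B₂| = |2.80×10⁻⁵ − 3.06×10⁻⁶| = 2.49×10⁻⁵ T.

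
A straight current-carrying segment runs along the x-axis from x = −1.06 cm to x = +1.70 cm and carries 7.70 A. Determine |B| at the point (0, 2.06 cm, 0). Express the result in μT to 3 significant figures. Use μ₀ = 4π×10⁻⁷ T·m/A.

For a finite straight segment, B = (μ₀I/4πd)(sinθ₁ + sinθ₂), where θ₁, θ₂ are the angles from the perpendicular to each end.
The perpendicular distance is d = 0.0206 m; the end-offsets along the wire are a = 0.0106 m and b = 0.017 m.
sinθ₁ = 0.0106/√(0.0106²+0.0206²) = 0.4575; sinθ₂ = 0.017/√(0.017²+0.0206²) = 0.6365.
B = (4π×10⁻⁷ × 7.70) / (4π × 0.0206) × (0.4575 + 0.6365) = 4.09×10⁻⁵ T.

B ≈ 40.9 μT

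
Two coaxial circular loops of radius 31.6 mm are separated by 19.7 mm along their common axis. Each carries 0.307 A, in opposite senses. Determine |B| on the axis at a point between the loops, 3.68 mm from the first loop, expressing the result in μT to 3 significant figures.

B ≈ 1.65 μT

Each loop contributes B = μ₀IR²/[2(R²+z²)^(3/2)] on the axis, with z measured from that loop.
Loop 1 (z = 0.00368 m): B₁ = 5.98×10⁻⁶ T. Loop 2 (z = 0.01602 m): B₂ = 4.33×10⁻⁶ T.
The fields oppose: B = |B₁ − B₂| = 1.65×10⁻⁶ T.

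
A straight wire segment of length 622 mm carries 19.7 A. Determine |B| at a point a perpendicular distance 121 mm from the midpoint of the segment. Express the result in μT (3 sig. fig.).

B ≈ 30.3 μT

For a finite straight segment, B = (μ₀I/4πd)(sinθ₁ + sinθ₂), where θ₁, θ₂ are the angles from the perpendicular to each end.
The perpendicular from the point meets the wire at its midpoint, so each end is L/2 = 0.311 m away along the wire.
sinθ₁ = 0.311/√(0.311²+0.121²) = 0.9319; sinθ₂ = 0.311/√(0.311²+0.121²) = 0.9319.
B = (4π×10⁻⁷ × 19.7) / (4π × 0.121) × (0.9319 + 0.9319) = 3.03×10⁻⁵ T.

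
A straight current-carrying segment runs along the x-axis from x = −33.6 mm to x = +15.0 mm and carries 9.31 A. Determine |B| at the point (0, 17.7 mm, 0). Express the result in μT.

For a finite straight segment, B = (μ₀I/4πd)(sinθ₁ + sinθ₂), where θ₁, θ₂ are the angles from the perpendicular to each end.
The perpendicular distance is d = 0.0177 m; the end-offsets along the wire are a = 0.0336 m and b = 0.015 m.
sinθ₁ = 0.0336/√(0.0336²+0.0177²) = 0.8847; sinθ₂ = 0.015/√(0.015²+0.0177²) = 0.6465.
B = (4π×10⁻⁷ × 9.31) / (4π × 0.0177) × (0.8847 + 0.6465) = 8.05×10⁻⁵ T.

B ≈ 80.5 μT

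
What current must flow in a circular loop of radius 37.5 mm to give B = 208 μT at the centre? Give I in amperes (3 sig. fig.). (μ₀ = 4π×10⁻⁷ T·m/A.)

At the centre of a circular loop B = μ₀I/(2R), so I = 2RB/μ₀.
With R = 0.0375 m, I = 2 × 0.0375 × 2.08×10⁻⁴ / (4π×10⁻⁷) = 12.4 A.

I ≈ 12.4 A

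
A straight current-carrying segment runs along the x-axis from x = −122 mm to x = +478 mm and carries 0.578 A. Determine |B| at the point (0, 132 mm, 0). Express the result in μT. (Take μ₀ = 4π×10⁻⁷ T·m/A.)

B ≈ 0.719 μT

For a finite straight segment, B = (μ₀I/4πd)(sinθ₁ + sinθ₂), where θ₁, θ₂ are the angles from the perpendicular to each end.
The perpendicular distance is d = 0.132 m; the end-offsets along the wire are a = 0.122 m and b = 0.478 m.
sinθ₁ = 0.122/√(0.122²+0.132²) = 0.6787; sinθ₂ = 0.478/√(0.478²+0.132²) = 0.9639.
B = (4π×10⁻⁷ × 0.578) / (4π × 0.132) × (0.6787 + 0.9639) = 7.19×10⁻⁷ T.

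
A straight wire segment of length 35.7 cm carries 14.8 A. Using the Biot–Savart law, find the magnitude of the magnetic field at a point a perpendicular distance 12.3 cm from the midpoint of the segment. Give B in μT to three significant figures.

For a finite straight segment, B = (μ₀I/4πd)(sinθ₁ + sinθ₂), where θ₁, θ₂ are the angles from the perpendicular to each end.
The perpendicular from the point meets the wire at its midpoint, so each end is L/2 = 0.1785 m away along the wire.
sinθ₁ = 0.1785/√(0.1785²+0.123²) = 0.8234; sinθ₂ = 0.1785/√(0.1785²+0.123²) = 0.8234.
B = (4π×10⁻⁷ × 14.8) / (4π × 0.123) × (0.8234 + 0.8234) = 1.98×10⁻⁵ T.

B ≈ 19.8 μT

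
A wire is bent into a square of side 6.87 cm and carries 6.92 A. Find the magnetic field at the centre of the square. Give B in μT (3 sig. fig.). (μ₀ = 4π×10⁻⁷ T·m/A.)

B ≈ 114 μT

Each side is a finite straight segment at perpendicular distance d = a/(2 tan(π/4)) = 0.03435 m from the centre, with end-angles ±π/4.
One side contributes B₁ = (μ₀I/4πd)·2 sin(π/4) = 2.85×10⁻⁵ T.
All 4 sides add in the same direction: B = 4 × 2.85×10⁻⁵ = 1.14×10⁻⁴ T.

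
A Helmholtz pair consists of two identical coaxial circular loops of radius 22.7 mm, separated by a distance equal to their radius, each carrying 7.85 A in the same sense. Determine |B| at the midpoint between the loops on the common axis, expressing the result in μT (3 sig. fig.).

Each loop contributes B = μ₀IR²/[2(R²+z²)^(3/2)] on the axis, with z measured from that loop.
Loop 1 (z = 0.01135 m): B₁ = 1.55×10⁻⁴ T. Loop 2 (z = 0.01135 m): B₂ = 1.55×10⁻⁴ T.
The fields add: B = B₁ + B₂ = 3.11×10⁻⁴ T.

B ≈ 311 μT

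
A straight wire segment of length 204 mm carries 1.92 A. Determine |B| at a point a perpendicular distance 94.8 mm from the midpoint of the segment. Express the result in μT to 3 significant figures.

B ≈ 2.97 μT

For a finite straight segment, B = (μ₀I/4πd)(sinθ₁ + sinθ₂), where θ₁, θ₂ are the angles from the perpendicular to each end.
The perpendicular from the point meets the wire at its midpoint, so each end is L/2 = 0.102 m away along the wire.
sinθ₁ = 0.102/√(0.102²+0.0948²) = 0.7325; sinθ₂ = 0.102/√(0.102²+0.0948²) = 0.7325.
B = (4π×10⁻⁷ × 1.92) / (4π × 0.0948) × (0.7325 + 0.7325) = 2.97×10⁻⁶ T.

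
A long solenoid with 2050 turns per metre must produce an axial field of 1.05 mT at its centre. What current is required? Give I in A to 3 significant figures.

Inside a long solenoid B = μ₀nI with n = 2050 m⁻¹, so I = B/(μ₀n).
I = 1.05×10⁻³ / (4π×10⁻⁷ × 2050) = 0.408 A.

I ≈ 0.408 A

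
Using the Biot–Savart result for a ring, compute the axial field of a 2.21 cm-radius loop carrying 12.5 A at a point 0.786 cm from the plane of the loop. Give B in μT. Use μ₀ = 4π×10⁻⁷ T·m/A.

On the axis of a circular loop, B = μ₀IR² / [2(R²+z²)^(3/2)].
R² + z² = (0.0221)² + (0.00786)² = 0.0005502 m², and (R²+z²)^(3/2) = 1.29×10⁻⁵ m³.
B = (4π×10⁻⁷ × 12.5 × 0.0004884) / (2 × 1.29×10⁻⁵) = 2.97×10⁻⁴ T.

B ≈ 297 μT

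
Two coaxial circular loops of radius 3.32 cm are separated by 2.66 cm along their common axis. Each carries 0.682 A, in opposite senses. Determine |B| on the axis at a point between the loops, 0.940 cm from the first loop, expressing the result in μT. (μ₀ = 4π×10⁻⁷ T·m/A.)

B ≈ 2.46 μT

Each loop contributes B = μ₀IR²/[2(R²+z²)^(3/2)] on the axis, with z measured from that loop.
Loop 1 (z = 0.0094 m): B₁ = 1.15×10⁻⁵ T. Loop 2 (z = 0.0172 m): B₂ = 9.04×10⁻⁶ T.
The fields oppose: B = |B₁ − B₂| = 2.46×10⁻⁶ T.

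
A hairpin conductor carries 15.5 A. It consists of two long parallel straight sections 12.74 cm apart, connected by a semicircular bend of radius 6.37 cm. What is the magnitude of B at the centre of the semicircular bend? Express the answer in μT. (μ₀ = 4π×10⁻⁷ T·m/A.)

The semicircular arc contributes B_arc = μ₀I·π/(4πR) = μ₀I/(4R) = 7.64×10⁻⁵ T.
Each semi-infinite lead is at perpendicular distance R = 0.0637 m from the centre, with the perpendicular foot at its near end, so it contributes μ₀I/(4πR); both point the same way, together 4.87×10⁻⁵ T.
Arc and leads all point the same direction: B = 7.64×10⁻⁵ + 4.87×10⁻⁵ = 1.25×10⁻⁴ T.

B ≈ 125 μT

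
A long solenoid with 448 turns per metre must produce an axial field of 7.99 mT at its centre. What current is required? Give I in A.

Inside a long solenoid B = μ₀nI with n = 448 m⁻¹, so I = B/(μ₀n).
I = 7.99×10⁻³ / (4π×10⁻⁷ × 448) = 14.2 A.

I ≈ 14.2 A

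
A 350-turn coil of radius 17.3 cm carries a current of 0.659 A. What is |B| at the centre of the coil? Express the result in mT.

B ≈ 0.838 mT

For an N-turn flat coil, B = Nμ₀I/(2R) with R = 0.173 m.
B = 350 × 2.39×10⁻⁶ T = 8.38×10⁻⁴ T.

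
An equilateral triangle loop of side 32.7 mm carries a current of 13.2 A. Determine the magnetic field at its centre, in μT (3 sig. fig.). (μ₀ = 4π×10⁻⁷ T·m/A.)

B ≈ 727 μT

Each side is a finite straight segment at perpendicular distance d = a/(2 tan(π/3)) = 0.00944 m from the centre, with end-angles ±π/3.
One side contributes B₁ = (μ₀I/4πd)·2 sin(π/3) = 2.42×10⁻⁴ T.
All 3 sides add in the same direction: B = 3 × 2.42×10⁻⁴ = 7.27×10⁻⁴ T.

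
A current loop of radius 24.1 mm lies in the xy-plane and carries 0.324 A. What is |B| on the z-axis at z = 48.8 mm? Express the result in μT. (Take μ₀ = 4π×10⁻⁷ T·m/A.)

B ≈ 0.733 μT

On the axis of a circular loop, B = μ₀IR² / [2(R²+z²)^(3/2)].
R² + z² = (0.0241)² + (0.0488)² = 0.002962 m², and (R²+z²)^(3/2) = 1.61×10⁻⁴ m³.
B = (4π×10⁻⁷ × 0.324 × 0.0005808) / (2 × 1.61×10⁻⁴) = 7.33×10⁻⁷ T.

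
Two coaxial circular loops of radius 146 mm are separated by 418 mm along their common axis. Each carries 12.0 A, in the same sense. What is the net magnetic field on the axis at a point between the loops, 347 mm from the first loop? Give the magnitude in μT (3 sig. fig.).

B ≈ 40.6 μT

Each loop contributes B = μ₀IR²/[2(R²+z²)^(3/2)] on the axis, with z measured from that loop.
Loop 1 (z = 0.347 m): B₁ = 3.01×10⁻⁶ T. Loop 2 (z = 0.071 m): B₂ = 3.76×10⁻⁵ T.
The fields add: B = B₁ + B₂ = 4.06×10⁻⁵ T.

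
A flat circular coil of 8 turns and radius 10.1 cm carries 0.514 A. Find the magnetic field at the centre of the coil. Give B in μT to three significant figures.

For an N-turn flat coil, B = Nμ₀I/(2R) with R = 0.101 m.
B = 8 × 3.20×10⁻⁶ T = 2.56×10⁻⁵ T.

B ≈ 25.6 μT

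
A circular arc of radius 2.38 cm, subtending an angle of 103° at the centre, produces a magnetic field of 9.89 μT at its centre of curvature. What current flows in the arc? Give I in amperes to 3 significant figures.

For a circular arc, B = μ₀Iφ/(4πR) with φ in radians; here φ = 1.798 rad.
So I = 4πRB/(μ₀φ) = 4π × 0.0238 × 9.89×10⁻⁶ / (4π×10⁻⁷ × 1.798) = 1.31 A.

I ≈ 1.31 A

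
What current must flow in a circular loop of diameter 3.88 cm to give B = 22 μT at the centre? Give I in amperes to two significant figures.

I ≈ 0.68 A

At the centre of a circular loop B = μ₀I/(2R), so I = 2RB/μ₀.
With R = 0.0194 m, I = 2 × 0.0194 × 2.20×10⁻⁵ / (4π×10⁻⁷) = 0.679 A.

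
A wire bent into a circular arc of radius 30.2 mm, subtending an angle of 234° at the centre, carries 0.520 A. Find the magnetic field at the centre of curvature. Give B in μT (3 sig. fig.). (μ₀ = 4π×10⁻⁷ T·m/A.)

The Biot–Savart field of a circular arc at its centre is B = μ₀Iφ/(4πR), with φ = 4.084 rad.
B = (4π×10⁻⁷ × 0.520 × 4.084) / (4π × 0.0302) = 7.03×10⁻⁶ T.

B ≈ 7.03 μT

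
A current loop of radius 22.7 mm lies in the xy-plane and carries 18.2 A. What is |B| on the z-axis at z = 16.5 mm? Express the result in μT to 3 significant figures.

On the axis of a circular loop, B = μ₀IR² / [2(R²+z²)^(3/2)].
R² + z² = (0.0227)² + (0.0165)² = 0.0007875 m², and (R²+z²)^(3/2) = 2.21×10⁻⁵ m³.
B = (4π×10⁻⁷ × 18.2 × 0.0005153) / (2 × 2.21×10⁻⁵) = 2.67×10⁻⁴ T.

B ≈ 267 μT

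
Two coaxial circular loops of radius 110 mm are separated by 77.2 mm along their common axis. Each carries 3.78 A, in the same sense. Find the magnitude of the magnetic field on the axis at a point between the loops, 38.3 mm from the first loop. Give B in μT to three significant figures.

B ≈ 36.3 μT

Each loop contributes B = μ₀IR²/[2(R²+z²)^(3/2)] on the axis, with z measured from that loop.
Loop 1 (z = 0.0383 m): B₁ = 1.82×10⁻⁵ T. Loop 2 (z = 0.0389 m): B₂ = 1.81×10⁻⁵ T.
The fields add: B = B₁ + B₂ = 3.63×10⁻⁵ T.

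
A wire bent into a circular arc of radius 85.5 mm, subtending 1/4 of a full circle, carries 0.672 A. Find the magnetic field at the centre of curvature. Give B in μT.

B ≈ 1.23 μT

The Biot–Savart field of a circular arc at its centre is B = μ₀Iφ/(4πR), with φ = 1.571 rad.
B = (4π×10⁻⁷ × 0.672 × 1.571) / (4π × 0.0855) = 1.23×10⁻⁶ T.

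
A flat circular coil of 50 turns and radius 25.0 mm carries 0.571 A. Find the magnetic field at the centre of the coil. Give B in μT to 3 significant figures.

For an N-turn flat coil, B = Nμ₀I/(2R) with R = 0.025 m.
B = 50 × 1.44×10⁻⁵ T = 7.18×10⁻⁴ T.

B ≈ 718 μT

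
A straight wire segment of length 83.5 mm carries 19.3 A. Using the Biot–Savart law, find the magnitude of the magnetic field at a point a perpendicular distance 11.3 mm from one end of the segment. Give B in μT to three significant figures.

For a finite straight segment, B = (μ₀I/4πd)(sinθ₁ + sinθ₂), where θ₁, θ₂ are the angles from the perpendicular to each end.
The perpendicular foot is at one end, so the two end-offsets along the wire are 0 and L = 0.0835 m.
sinθ₁ = 0/√(0²+0.0113²) = 0.0000; sinθ₂ = 0.0835/√(0.0835²+0.0113²) = 0.9910.
B = (4π×10⁻⁷ × 19.3) / (4π × 0.0113) × (0.0000 + 0.9910) = 1.69×10⁻⁴ T.

B ≈ 169 μT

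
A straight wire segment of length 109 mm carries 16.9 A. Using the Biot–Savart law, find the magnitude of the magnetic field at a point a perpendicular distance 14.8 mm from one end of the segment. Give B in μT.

B ≈ 113 μT

For a finite straight segment, B = (μ₀I/4πd)(sinθ₁ + sinθ₂), where θ₁, θ₂ are the angles from the perpendicular to each end.
The perpendicular foot is at one end, so the two end-offsets along the wire are 0 and L = 0.109 m.
sinθ₁ = 0/√(0²+0.0148²) = 0.0000; sinθ₂ = 0.109/√(0.109²+0.0148²) = 0.9909.
B = (4π×10⁻⁷ × 16.9) / (4π × 0.0148) × (0.0000 + 0.9909) = 1.13×10⁻⁴ T.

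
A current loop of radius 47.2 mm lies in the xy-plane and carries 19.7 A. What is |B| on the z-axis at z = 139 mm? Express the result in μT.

B ≈ 8.72 μT

On the axis of a circular loop, B = μ₀IR² / [2(R²+z²)^(3/2)].
R² + z² = (0.0472)² + (0.139)² = 0.02155 m², and (R²+z²)^(3/2) = 3.16×10⁻³ m³.
B = (4π×10⁻⁷ × 19.7 × 0.002228) / (2 × 3.16×10⁻³) = 8.72×10⁻⁶ T.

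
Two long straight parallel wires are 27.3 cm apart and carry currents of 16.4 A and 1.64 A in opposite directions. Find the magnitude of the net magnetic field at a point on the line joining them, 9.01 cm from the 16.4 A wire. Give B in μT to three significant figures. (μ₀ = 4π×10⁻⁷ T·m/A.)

Each long wire gives B = μ₀I/(2πd). Distances are d₁ = 0.0901 m and d₂ = 0.1829 m.
B₁ = 3.64×10⁻⁵ T, B₂ = 1.79×10⁻⁶ T.
Between antiparallel currents both contributions point the same way, so they add. B = B₁ + B₂ = 3.64×10⁻⁵ + 1.79×10⁻⁶ = 3.82×10⁻⁵ T.

B ≈ 38.2 μT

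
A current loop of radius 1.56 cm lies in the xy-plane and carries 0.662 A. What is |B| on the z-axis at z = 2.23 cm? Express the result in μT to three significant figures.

B ≈ 5.02 μT

On the axis of a circular loop, B = μ₀IR² / [2(R²+z²)^(3/2)].
R² + z² = (0.0156)² + (0.0223)² = 0.0007407 m², and (R²+z²)^(3/2) = 2.02×10⁻⁵ m³.
B = (4π×10⁻⁷ × 0.662 × 0.0002434) / (2 × 2.02×10⁻⁵) = 5.02×10⁻⁶ T.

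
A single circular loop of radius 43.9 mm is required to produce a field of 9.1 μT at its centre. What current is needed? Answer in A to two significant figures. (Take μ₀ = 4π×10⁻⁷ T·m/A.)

I ≈ 0.64 A

At the centre of a circular loop B = μ₀I/(2R), so I = 2RB/μ₀.
With R = 0.0439 m, I = 2 × 0.0439 × 9.10×10⁻⁶ / (4π×10⁻⁷) = 0.636 A.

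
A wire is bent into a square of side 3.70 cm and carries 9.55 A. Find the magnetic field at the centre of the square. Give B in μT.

Each side is a finite straight segment at perpendicular distance d = a/(2 tan(π/4)) = 0.0185 m from the centre, with end-angles ±π/4.
One side contributes B₁ = (μ₀I/4πd)·2 sin(π/4) = 7.30×10⁻⁵ T.
All 4 sides add in the same direction: B = 4 × 7.30×10⁻⁵ = 2.92×10⁻⁴ T.

B ≈ 292 μT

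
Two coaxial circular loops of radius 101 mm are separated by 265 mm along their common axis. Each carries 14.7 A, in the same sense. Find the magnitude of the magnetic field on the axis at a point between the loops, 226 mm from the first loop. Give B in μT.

Each loop contributes B = μ₀IR²/[2(R²+z²)^(3/2)] on the axis, with z measured from that loop.
Loop 1 (z = 0.226 m): B₁ = 6.21×10⁻⁶ T. Loop 2 (z = 0.039 m): B₂ = 7.42×10⁻⁵ T.
The fields add: B = B₁ + B₂ = 8.05×10⁻⁵ T.

B ≈ 80.5 μT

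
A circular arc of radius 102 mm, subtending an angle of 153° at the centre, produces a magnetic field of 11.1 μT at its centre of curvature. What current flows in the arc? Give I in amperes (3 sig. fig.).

I ≈ 4.24 A

For a circular arc, B = μ₀Iφ/(4πR) with φ in radians; here φ = 2.67 rad.
So I = 4πRB/(μ₀φ) = 4π × 0.102 × 1.11×10⁻⁵ / (4π×10⁻⁷ × 2.67) = 4.24 A.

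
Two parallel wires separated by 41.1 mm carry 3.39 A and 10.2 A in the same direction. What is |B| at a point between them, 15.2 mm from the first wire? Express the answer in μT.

Each long wire gives B = μ₀I/(2πd). Distances are d₁ = 0.0152 m and d₂ = 0.0259 m.
B₁ = 4.46×10⁻⁵ T, B₂ = 7.88×10⁻⁵ T.
Between parallel currents the two contributions point in opposite directions, so they subtract. B = |B₁ − B₂| = |4.46×10⁻⁵ − 7.88×10⁻⁵| = 3.42×10⁻⁵ T.

B ≈ 34.2 μT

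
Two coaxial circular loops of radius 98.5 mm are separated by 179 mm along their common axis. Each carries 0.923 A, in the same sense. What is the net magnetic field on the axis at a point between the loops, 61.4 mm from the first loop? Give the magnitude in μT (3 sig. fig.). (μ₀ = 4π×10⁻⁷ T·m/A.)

Each loop contributes B = μ₀IR²/[2(R²+z²)^(3/2)] on the axis, with z measured from that loop.
Loop 1 (z = 0.0614 m): B₁ = 3.60×10⁻⁶ T. Loop 2 (z = 0.1176 m): B₂ = 1.56×10⁻⁶ T.
The fields add: B = B₁ + B₂ = 5.16×10⁻⁶ T.

B ≈ 5.16 μT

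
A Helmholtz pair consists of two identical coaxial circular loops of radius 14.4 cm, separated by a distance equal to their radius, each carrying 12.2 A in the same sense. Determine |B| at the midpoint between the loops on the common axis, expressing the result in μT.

B ≈ 76.2 μT

Each loop contributes B = μ₀IR²/[2(R²+z²)^(3/2)] on the axis, with z measured from that loop.
Loop 1 (z = 0.072 m): B₁ = 3.81×10⁻⁵ T. Loop 2 (z = 0.072 m): B₂ = 3.81×10⁻⁵ T.
The fields add: B = B₁ + B₂ = 7.62×10⁻⁵ T.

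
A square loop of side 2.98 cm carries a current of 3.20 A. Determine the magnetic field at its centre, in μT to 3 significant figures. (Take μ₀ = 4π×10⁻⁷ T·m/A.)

Each side is a finite straight segment at perpendicular distance d = a/(2 tan(π/4)) = 0.0149 m from the centre, with end-angles ±π/4.
One side contributes B₁ = (μ₀I/4πd)·2 sin(π/4) = 3.04×10⁻⁵ T.
All 4 sides add in the same direction: B = 4 × 3.04×10⁻⁵ = 1.21×10⁻⁴ T.

B ≈ 121 μT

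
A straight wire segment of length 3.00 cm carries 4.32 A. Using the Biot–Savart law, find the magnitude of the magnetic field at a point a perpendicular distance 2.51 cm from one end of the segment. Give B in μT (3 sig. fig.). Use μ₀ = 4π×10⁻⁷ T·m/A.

For a finite straight segment, B = (μ₀I/4πd)(sinθ₁ + sinθ₂), where θ₁, θ₂ are the angles from the perpendicular to each end.
The perpendicular foot is at one end, so the two end-offsets along the wire are 0 and L = 0.03 m.
sinθ₁ = 0/√(0²+0.0251²) = 0.0000; sinθ₂ = 0.03/√(0.03²+0.0251²) = 0.7670.
B = (4π×10⁻⁷ × 4.32) / (4π × 0.0251) × (0.0000 + 0.7670) = 1.32×10⁻⁵ T.

B ≈ 13.2 μT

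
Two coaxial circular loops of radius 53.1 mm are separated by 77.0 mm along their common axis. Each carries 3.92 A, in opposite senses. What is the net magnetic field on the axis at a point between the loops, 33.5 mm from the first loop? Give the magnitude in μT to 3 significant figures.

B ≈ 6.59 μT

Each loop contributes B = μ₀IR²/[2(R²+z²)^(3/2)] on the axis, with z measured from that loop.
Loop 1 (z = 0.0335 m): B₁ = 2.81×10⁻⁵ T. Loop 2 (z = 0.0435 m): B₂ = 2.15×10⁻⁵ T.
The fields oppose: B = |B₁ − B₂| = 6.59×10⁻⁶ T.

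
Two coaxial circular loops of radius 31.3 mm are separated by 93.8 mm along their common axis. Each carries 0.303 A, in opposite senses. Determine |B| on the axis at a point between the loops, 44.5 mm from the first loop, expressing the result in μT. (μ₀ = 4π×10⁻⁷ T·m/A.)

B ≈ 0.222 μT

Each loop contributes B = μ₀IR²/[2(R²+z²)^(3/2)] on the axis, with z measured from that loop.
Loop 1 (z = 0.0445 m): B₁ = 1.16×10⁻⁶ T. Loop 2 (z = 0.0493 m): B₂ = 9.37×10⁻⁷ T.
The fields oppose: B = |B₁ − B₂| = 2.22×10⁻⁷ T.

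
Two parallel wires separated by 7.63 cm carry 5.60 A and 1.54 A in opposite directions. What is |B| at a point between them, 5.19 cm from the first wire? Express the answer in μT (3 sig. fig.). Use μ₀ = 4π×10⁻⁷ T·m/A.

B ≈ 34.2 μT

Each long wire gives B = μ₀I/(2πd). Distances are d₁ = 0.0519 m and d₂ = 0.0244 m.
B₁ = 2.16×10⁻⁵ T, B₂ = 1.26×10⁻⁵ T.
Between antiparallel currents both contributions point the same way, so they add. B = B₁ + B₂ = 2.16×10⁻⁵ + 1.26×10⁻⁵ = 3.42×10⁻⁵ T.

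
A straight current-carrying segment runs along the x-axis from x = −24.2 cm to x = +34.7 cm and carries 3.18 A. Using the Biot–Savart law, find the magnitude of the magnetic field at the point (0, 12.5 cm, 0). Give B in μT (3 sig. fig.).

B ≈ 4.65 μT

For a finite straight segment, B = (μ₀I/4πd)(sinθ₁ + sinθ₂), where θ₁, θ₂ are the angles from the perpendicular to each end.
The perpendicular distance is d = 0.125 m; the end-offsets along the wire are a = 0.242 m and b = 0.347 m.
sinθ₁ = 0.242/√(0.242²+0.125²) = 0.8885; sinθ₂ = 0.347/√(0.347²+0.125²) = 0.9408.
B = (4π×10⁻⁷ × 3.18) / (4π × 0.125) × (0.8885 + 0.9408) = 4.65×10⁻⁶ T.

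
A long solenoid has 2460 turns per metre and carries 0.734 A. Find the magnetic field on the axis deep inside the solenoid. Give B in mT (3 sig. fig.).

B ≈ 2.27 mT

Inside a long solenoid, B = μ₀nI with n = 2460 turns/m.
B = 4π×10⁻⁷ × 2460 × 0.734 = 2.27×10⁻³ T.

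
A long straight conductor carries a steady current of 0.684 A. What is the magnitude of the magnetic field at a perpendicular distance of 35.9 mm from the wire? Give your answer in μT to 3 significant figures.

For an infinitely long straight wire, B = μ₀I/(2πd).
B = (4π×10⁻⁷ × 0.684) / (2π × 0.0359) = 3.81×10⁻⁶ T.

B ≈ 3.81 μT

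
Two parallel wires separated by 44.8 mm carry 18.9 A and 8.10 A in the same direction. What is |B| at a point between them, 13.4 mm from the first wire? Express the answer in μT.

Each long wire gives B = μ₀I/(2πd). Distances are d₁ = 0.0134 m and d₂ = 0.0314 m.
B₁ = 2.82×10⁻⁴ T, B₂ = 5.16×10⁻⁵ T.
Between parallel currents the two contributions point in opposite directions, so they subtract. B = |B₁ − B₂| = |2.82×10⁻⁴ − 5.16×10⁻⁵| = 2.30×10⁻⁴ T.

B ≈ 230 μT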